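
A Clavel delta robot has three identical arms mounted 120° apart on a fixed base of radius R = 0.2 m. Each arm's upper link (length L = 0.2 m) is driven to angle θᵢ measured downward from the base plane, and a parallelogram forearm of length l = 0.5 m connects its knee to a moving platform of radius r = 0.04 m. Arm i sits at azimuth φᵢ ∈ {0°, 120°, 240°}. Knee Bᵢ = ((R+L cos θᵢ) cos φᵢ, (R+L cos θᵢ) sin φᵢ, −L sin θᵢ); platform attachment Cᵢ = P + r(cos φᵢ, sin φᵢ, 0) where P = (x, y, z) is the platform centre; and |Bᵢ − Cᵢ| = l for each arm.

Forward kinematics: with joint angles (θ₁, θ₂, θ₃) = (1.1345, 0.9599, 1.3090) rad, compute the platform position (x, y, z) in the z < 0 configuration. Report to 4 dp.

(0.0009, 0.0667, -0.6128)

φ1=0.0°: virtual centre (0.2445, 0.0000, -0.1813), radius l
φ2=120.0°: virtual centre (-0.1374, 0.2379, -0.1638), radius l
φ3=240.0°: virtual centre (-0.1059, -0.1834, -0.1932), radius l
|S₂|²−|S₁|² = 0.0097;  |S₃|²−|S₁|² = -0.0105
linear system: -0.7638x+0.4758y = 0.0097−0.0349z; -0.7008x+-0.3668y = -0.0105−-0.0238z
det = 0.6136;  x = 0.0024+0.0024z,  y = 0.0241+-0.0695z
into |P−S₁|² = l²: 1.0048z² + 0.3580z + -0.1579 = 0;  Δ = 0.7629;  z = -0.6128 or 0.2565 → z<0 root = -0.6128
x = 0.0009, y = 0.0667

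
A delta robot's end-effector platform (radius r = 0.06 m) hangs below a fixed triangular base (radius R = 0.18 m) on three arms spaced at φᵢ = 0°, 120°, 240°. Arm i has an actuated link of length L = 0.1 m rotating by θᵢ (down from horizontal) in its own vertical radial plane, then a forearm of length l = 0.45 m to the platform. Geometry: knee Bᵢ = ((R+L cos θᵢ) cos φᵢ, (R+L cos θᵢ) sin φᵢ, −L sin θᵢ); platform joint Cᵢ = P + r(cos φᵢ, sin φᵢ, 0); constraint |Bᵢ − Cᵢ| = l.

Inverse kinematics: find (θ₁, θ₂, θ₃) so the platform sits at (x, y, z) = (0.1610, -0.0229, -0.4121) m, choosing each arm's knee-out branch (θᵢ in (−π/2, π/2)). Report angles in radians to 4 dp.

θ₁ = -0.3489, θ₂ = 0.9601, θ₃ = 0.7854

φ1=0.0° → target in arm frame (0.1610, -0.0229)
  e−x'=-0.0410;  (l²−L²−(e−x')²−y'²−z²)/2L = 0.1023
  θ1 = atan2(B,A) + arccos(C/0.4141) = -0.3489
arm 2 (φ=120.0°): x'=-0.1003, y'=-0.1280
  e−x'=0.2203;  (l²−L²−(e−x')²−y'²−z²)/2L = -0.2113
  √(A²+B²)=0.4673;  θ2 = -1.0798+2.0399 ≈ 0.9601
φ3=240.0° → target in arm frame (-0.0607, 0.1509)
  A=0.1807, B=-0.4121, C=(l²−L²−A²−y'²−z²)/(2L)=-0.1637
  √(A²+B²)=0.4500;  θ3 = -1.1576+1.9431 ≈ 0.7854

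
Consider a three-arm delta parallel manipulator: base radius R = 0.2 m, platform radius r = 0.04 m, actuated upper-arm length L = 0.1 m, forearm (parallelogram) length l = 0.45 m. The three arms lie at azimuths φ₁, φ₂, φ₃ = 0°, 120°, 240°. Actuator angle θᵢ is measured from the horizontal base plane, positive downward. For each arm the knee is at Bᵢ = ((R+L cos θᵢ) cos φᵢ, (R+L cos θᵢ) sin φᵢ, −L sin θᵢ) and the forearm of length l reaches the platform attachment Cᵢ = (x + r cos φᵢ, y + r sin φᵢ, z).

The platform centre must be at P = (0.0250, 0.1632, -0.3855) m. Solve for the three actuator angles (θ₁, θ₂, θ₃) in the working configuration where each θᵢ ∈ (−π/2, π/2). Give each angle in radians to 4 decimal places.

θ₁ = 0.3487, θ₂ = -0.3495, θ₃ = 1.3086

arm 1 (φ=0.0°): x'=0.0250, y'=0.1632
  A cos θ + B sin θ = C:  0.1350·cos θ + -0.3855·sin θ = -0.0048
  √(A²+B²)=0.4085;  θ1 = -1.2339+1.5827 ≈ 0.3487
rotate P by −φ2: (0.1288, -0.1033, -0.3855)
  e−x'=0.0312;  (l²−L²−(e−x')²−y'²−z²)/2L = 0.1613
  γ=atan2(-0.3855,0.0312)=-1.4901;  ψ=arccos(0.4170)=1.1406;  θ2=γ+ψ≈-0.3495
φ3=240.0° → target in arm frame (-0.1538, -0.0599)
  A cos θ + B sin θ = C:  0.3138·cos θ + -0.3855·sin θ = -0.2910
  γ=atan2(-0.3855,0.3138)=-0.8875;  ψ=arccos(-0.5854)=2.1961;  θ3=γ+ψ≈1.3086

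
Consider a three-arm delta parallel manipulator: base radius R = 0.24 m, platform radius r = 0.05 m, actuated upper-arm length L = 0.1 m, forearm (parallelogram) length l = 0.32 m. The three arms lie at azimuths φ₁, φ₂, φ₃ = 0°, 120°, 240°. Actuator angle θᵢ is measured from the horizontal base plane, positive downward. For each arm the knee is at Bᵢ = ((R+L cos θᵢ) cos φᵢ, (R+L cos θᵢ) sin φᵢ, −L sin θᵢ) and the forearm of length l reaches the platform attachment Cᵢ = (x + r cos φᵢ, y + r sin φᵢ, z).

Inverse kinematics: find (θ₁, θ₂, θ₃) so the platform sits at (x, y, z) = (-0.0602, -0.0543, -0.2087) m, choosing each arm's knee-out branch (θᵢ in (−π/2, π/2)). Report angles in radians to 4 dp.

θ₁ = 1.1348, θ₂ = 0.7855, θ₃ = -0.3487

arm 1 (φ=0.0°): x'=-0.0602, y'=-0.0543
  A=0.2502, B=-0.2087, C=(l²−L²−A²−y'²−z²)/(2L)=-0.0835
  √(A²+B²)=0.3258;  θ1 = -0.6952+1.8300 ≈ 1.1348
rotate P by −φ2: (-0.0169, 0.0793, -0.2087)
  A=0.2069, B=-0.2087, C=(l²−L²−A²−y'²−z²)/(2L)=-0.0013
  θ2 = atan2(B,A) + arccos(C/0.2939) = 0.7855
φ3=240.0° → target in arm frame (0.0771, -0.0250)
  e−x'=0.1129;  (l²−L²−(e−x')²−y'²−z²)/2L = 0.1774
  θ3 = atan2(B,A) + arccos(C/0.2373) = -0.3487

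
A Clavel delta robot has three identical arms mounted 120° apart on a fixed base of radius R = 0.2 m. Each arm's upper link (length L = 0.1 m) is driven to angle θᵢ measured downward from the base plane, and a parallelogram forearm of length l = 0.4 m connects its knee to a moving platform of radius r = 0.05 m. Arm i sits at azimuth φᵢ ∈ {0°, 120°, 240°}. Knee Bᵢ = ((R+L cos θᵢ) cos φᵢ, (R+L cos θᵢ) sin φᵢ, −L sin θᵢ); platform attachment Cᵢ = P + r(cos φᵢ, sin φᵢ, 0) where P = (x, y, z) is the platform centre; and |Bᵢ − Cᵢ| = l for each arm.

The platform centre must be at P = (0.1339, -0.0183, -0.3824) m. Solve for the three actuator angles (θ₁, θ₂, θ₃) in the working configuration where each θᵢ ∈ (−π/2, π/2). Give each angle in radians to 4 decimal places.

θ₁ = 0.0006, θ₂ = 1.3091, θ₃ = 1.1346

arm 1 (φ=0.0°): x'=0.1339, y'=-0.0183
  A cos θ + B sin θ = C:  0.0161·cos θ + -0.3824·sin θ = 0.0159
  θ1 = atan2(B,A) + arccos(C/0.3827) = 0.0006
rotate P by −φ2: (-0.0828, -0.1068, -0.3824)
  A=0.2328, B=-0.3824, C=(l²−L²−A²−y'²−z²)/(2L)=-0.3092
  γ=atan2(-0.3824,0.2328)=-1.0239;  ψ=arccos(-0.6906)=2.3331;  θ2=γ+ψ≈1.3091
rotate P by −φ3: (-0.0511, 0.1251, -0.3824)
  e−x'=0.2011;  (l²−L²−(e−x')²−y'²−z²)/2L = -0.2616
  √(A²+B²)=0.4321;  θ3 = -1.0866+2.2212 ≈ 1.1346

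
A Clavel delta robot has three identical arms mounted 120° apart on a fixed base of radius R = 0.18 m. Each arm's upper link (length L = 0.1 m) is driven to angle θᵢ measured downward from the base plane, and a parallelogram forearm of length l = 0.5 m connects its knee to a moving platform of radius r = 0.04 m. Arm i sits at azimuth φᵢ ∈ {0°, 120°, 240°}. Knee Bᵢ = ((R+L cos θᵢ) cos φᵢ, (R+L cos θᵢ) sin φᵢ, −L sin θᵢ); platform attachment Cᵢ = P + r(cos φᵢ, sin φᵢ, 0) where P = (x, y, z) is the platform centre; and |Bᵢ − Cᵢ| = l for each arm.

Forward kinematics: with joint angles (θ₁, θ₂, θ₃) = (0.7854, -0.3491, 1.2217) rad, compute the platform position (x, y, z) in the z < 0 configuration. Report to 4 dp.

φ1=0.0°: virtual centre (0.2107, 0.0000, -0.0707), radius l
arm 2 at φ=120.0°: (R−r)+L cos θ2 = 0.2340;  O2 = (-0.1170, 0.2026, 0.0342)
arm 3 at φ=240.0°: (R−r)+L cos θ3 = 0.1742;  O3 = (-0.0871, -0.1509, -0.0940)
eliminate P² terms by subtracting sphere 1 from 2 and 3
linear system: -0.6554x+0.4052y = 0.0065−0.2098z; -0.5956x+-0.3017y = -0.0102−-0.0465z
det = 0.4391;  x = 0.0050+0.1013z,  y = 0.0241+-0.3540z
sphere 1 gives Az²+Bz+C=0 with A=1.1356, B=0.0827, C=-0.2021;  B²−4AC=0.9248;  roots -0.4598, 0.3870;  negative root z = -0.4598
x = -0.0416, y = 0.1869

(-0.0416, 0.1869, -0.4598)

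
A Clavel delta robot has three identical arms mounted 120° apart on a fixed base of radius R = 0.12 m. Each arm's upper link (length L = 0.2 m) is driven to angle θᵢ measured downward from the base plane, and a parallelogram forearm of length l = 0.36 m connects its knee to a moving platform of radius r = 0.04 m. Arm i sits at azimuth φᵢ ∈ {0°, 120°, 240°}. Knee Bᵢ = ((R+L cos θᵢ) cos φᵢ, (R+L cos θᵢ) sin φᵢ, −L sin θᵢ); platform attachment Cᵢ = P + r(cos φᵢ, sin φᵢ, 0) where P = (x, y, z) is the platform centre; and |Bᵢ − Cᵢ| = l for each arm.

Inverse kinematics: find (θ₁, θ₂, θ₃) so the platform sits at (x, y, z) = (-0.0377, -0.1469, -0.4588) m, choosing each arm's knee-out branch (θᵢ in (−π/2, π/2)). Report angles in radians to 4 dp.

θ₁ = 1.2215, θ₂ = 1.3962, θ₃ = 0.6110

arm 1 (φ=0.0°): x'=-0.0377, y'=-0.1469
  e−x'=0.1177;  (l²−L²−(e−x')²−y'²−z²)/2L = -0.3908
  γ=atan2(-0.4588,0.1177)=-1.3197;  ψ=arccos(-0.8251)=2.5412;  θ1=γ+ψ≈1.2215
rotate P by −φ2: (-0.1084, 0.1061, -0.4588)
  A cos θ + B sin θ = C:  0.1884·cos θ + -0.4588·sin θ = -0.4191
  θ2 = atan2(B,A) + arccos(C/0.4960) = 1.3962
φ3=240.0° → target in arm frame (0.1461, 0.0408)
  e−x'=-0.0661;  (l²−L²−(e−x')²−y'²−z²)/2L = -0.3173
  γ=atan2(-0.4588,-0.0661)=-1.7138;  ψ=arccos(-0.6846)=2.3248;  θ3=γ+ψ≈0.6110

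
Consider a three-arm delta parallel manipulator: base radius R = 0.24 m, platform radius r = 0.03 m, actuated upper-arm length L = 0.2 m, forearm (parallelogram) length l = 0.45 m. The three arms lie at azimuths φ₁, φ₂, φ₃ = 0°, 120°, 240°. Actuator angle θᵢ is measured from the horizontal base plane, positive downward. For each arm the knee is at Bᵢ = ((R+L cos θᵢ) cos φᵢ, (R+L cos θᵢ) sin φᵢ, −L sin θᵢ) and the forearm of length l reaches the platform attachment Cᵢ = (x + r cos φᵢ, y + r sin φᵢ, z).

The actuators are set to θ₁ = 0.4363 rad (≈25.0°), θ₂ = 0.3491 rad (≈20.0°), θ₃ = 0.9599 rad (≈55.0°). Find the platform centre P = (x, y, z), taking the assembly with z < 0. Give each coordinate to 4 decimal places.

(0.0346, 0.0795, -0.3471)

O1 = (0.3913·cos0.0°, 0.3913·sin0.0°, -0.0845) = (0.3913, 0.0000, -0.0845)
O2 = (0.3979·cos120.0°, 0.3979·sin120.0°, -0.0684) = (-0.1990, 0.3446, -0.0684)
φ3=240.0°: virtual centre (-0.1624, -0.2812, -0.1638), radius l
subtract pairs → two planes through P
[-1.1805 0.6892 0.0322]·P = 0.0028;  [-1.1072 -0.5624 -0.1586]·P = -0.0279
det = 1.4271;  x = 0.0124+-0.0639z,  y = 0.0253+-0.1562z
into |P−O₁|² = l²: 1.0285z² + 0.2096z + -0.0512 = 0;  Δ = 0.2544;  z = -0.3471 or 0.1433 → z<0 root = -0.3471
x = 0.0346, y = 0.0795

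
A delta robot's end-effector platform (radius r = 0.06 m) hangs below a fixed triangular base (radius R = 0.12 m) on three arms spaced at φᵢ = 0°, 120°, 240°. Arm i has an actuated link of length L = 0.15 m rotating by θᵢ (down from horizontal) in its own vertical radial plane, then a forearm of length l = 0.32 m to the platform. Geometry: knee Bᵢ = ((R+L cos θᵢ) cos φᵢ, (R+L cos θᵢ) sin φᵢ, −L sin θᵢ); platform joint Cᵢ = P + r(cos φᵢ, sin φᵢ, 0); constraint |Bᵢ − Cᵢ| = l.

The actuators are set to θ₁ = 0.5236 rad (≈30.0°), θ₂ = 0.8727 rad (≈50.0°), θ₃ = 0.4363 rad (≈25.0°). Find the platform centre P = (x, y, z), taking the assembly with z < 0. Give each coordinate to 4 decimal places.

φ1=0.0°: virtual centre (0.1899, 0.0000, -0.0750), radius l
φ2=120.0°: virtual centre (-0.0782, 0.1355, -0.1149), radius l
arm 3 at φ=240.0°: e+L cos θ3 = 0.1959;  centre 3 = (-0.0980, -0.1697, -0.0634)
eliminate P² terms by subtracting sphere 1 from 2 and 3
plane₁₂: -0.5362x+0.2709y+-0.0798z = -0.0040
det = 0.3380;  x = 0.0035+-0.0615z,  y = -0.0080+0.1728z
into |P−centre ₁|² = l²: 1.0337z² + 0.1702z + -0.0619 = 0;  Δ = 0.2851;  z = -0.3406 or 0.1760 → z<0 root = -0.3406
x = 0.0244, y = -0.0669

(0.0244, -0.0669, -0.3406)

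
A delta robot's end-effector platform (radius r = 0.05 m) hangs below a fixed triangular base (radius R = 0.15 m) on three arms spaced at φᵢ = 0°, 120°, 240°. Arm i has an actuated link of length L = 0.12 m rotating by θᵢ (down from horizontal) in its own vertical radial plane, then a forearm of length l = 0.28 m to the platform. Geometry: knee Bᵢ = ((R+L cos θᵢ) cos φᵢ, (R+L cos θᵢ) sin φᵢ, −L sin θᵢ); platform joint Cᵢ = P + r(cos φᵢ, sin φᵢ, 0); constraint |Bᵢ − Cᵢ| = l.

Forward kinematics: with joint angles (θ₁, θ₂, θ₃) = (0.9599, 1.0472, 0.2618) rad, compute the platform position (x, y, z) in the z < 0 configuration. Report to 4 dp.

arm 1 at φ=0.0°: e+L cos θ1 = 0.1688;  O1 = (0.1688, 0.0000, -0.0983)
O2 = (0.1600·cos120.0°, 0.1600·sin120.0°, -0.1039) = (-0.0800, 0.1386, -0.1039)
O3 = (0.2159·cos240.0°, 0.2159·sin240.0°, -0.0311) = (-0.1080, -0.1870, -0.0311)
|O₂|²−|O₁|² = -0.0018;  |O₃|²−|O₁|² = 0.0094
plane₁₂: -0.4977x+0.2771y+-0.0113z = -0.0018
det = 0.3395;  x = -0.0057+0.0974z,  y = -0.0167+0.2155z
sphere 1 gives Az²+Bz+C=0 with A=1.0559, B=0.1554, C=-0.0380;  B²−4AC=0.1846;  roots -0.2770, 0.1299;  negative root z = -0.2770
x = -0.0327, y = -0.0764

(-0.0327, -0.0764, -0.2770)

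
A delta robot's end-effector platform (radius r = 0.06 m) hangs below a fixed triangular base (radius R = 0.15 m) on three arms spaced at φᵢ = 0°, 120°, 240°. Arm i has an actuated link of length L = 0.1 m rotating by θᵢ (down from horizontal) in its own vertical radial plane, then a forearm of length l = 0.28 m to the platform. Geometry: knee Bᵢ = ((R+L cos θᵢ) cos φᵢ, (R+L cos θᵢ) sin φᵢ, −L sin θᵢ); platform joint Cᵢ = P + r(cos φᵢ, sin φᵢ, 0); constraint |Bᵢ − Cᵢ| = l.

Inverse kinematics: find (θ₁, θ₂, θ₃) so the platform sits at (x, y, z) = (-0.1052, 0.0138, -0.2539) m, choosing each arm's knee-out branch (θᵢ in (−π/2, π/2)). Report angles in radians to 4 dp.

rotate P by −φ1: (-0.1052, 0.0138, -0.2539)
  e−x'=0.1952;  (l²−L²−(e−x')²−y'²−z²)/2L = -0.1718
  √(A²+B²)=0.3203;  θ1 = -0.9154+2.1370 ≈ 1.2216
arm 2 (φ=120.0°): x'=0.0646, y'=0.0842
  A=0.0254, B=-0.2539, C=(l²−L²−A²−y'²−z²)/(2L)=-0.0190
  √(A²+B²)=0.2552;  θ2 = -1.4709+1.6454 ≈ 0.1745
rotate P by −φ3: (0.0406, -0.0980, -0.2539)
  A=0.0494, B=-0.2539, C=(l²−L²−A²−y'²−z²)/(2L)=-0.0405
  √(A²+B²)=0.2587;  θ3 = -1.3788+1.7281 ≈ 0.3493

θ₁ = 1.2216, θ₂ = 0.1745, θ₃ = 0.3493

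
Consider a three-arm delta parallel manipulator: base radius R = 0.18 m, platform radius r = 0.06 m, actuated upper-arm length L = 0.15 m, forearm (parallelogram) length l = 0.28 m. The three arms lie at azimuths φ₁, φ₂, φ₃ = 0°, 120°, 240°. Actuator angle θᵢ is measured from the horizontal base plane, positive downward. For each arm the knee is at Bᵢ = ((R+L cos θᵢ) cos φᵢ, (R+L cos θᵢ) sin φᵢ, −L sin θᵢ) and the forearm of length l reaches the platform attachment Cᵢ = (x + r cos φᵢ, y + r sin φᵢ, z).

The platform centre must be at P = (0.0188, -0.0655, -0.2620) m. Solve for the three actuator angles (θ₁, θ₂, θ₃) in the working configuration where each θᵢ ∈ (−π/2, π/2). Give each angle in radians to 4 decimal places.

arm 1 (φ=0.0°): x'=0.0188, y'=-0.0655
  e−x'=0.1012;  (l²−L²−(e−x')²−y'²−z²)/2L = -0.0909
  θ1 = atan2(B,A) + arccos(C/0.2809) = 0.6983
φ2=120.0° → target in arm frame (-0.0661, 0.0165)
  e−x'=0.1861;  (l²−L²−(e−x')²−y'²−z²)/2L = -0.1589
  γ=atan2(-0.2620,0.1861)=-0.9531;  ψ=arccos(-0.4943)=2.0878;  θ2=γ+ψ≈1.1347
rotate P by −φ3: (0.0473, 0.0490, -0.2620)
  A cos θ + B sin θ = C:  0.0727·cos θ + -0.2620·sin θ = -0.0681
  θ3 = atan2(B,A) + arccos(C/0.2719) = 0.5237

θ₁ = 0.6983, θ₂ = 1.1347, θ₃ = 0.5237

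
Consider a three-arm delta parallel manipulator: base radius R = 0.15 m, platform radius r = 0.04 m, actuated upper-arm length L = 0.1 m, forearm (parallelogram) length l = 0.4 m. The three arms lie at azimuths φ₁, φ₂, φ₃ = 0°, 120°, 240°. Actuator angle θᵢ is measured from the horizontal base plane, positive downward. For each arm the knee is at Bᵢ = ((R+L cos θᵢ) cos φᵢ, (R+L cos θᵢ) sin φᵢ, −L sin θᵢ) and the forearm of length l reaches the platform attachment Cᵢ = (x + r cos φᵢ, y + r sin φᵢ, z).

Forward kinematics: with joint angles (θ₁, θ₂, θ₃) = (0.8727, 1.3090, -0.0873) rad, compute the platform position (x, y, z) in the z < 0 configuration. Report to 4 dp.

arm 1 at φ=0.0°: e+L cos θ1 = 0.1743;  centre 1 = (0.1743, 0.0000, -0.0766)
φ2=120.0°: virtual centre (-0.0679, 0.1177, -0.0966), radius l
centre 3 = (0.2096·cos240.0°, 0.2096·sin240.0°, 0.0087) = (-0.1048, -0.1815, 0.0087)
|centre ₂|²−|centre ₁|² = -0.0084;  |centre ₃|²−|centre ₁|² = 0.0078
plane₁₂: -0.4844x+0.2354y+-0.0400z = -0.0084
Cramer: x(z) = 0.0040+0.0835z;  y(z) = -0.0276+0.3417z
into |P−centre ₁|² = l²: 1.1237z² + 0.1059z + -0.1244 = 0;  Δ = 0.5703;  z = -0.3832 or 0.2889 → z<0 root = -0.3832
x = -0.0280, y = -0.1585

(-0.0280, -0.1585, -0.3832)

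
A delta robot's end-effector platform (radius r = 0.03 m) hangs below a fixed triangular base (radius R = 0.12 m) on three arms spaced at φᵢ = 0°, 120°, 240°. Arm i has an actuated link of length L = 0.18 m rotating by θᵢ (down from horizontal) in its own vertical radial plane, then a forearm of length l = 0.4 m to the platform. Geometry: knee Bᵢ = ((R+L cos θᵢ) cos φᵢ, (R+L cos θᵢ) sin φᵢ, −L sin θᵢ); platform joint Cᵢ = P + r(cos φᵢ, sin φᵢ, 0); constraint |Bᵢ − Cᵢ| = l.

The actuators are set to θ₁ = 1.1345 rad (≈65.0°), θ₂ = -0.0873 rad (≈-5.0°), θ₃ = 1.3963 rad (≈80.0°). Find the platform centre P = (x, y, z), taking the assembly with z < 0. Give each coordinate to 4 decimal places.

S1 = (0.1661·cos0.0°, 0.1661·sin0.0°, -0.1631) = (0.1661, 0.0000, -0.1631)
arm 2 at φ=120.0°: ρ2 = 0.2693;  S2 = (-0.1347, 0.2332, 0.0157)
S3 = (0.1213·cos240.0°, 0.1213·sin240.0°, -0.1773) = (-0.0606, -0.1050, -0.1773)
eliminate P² terms by subtracting sphere 1 from 2 and 3
plane₁₂: -0.6014x+0.4665y+0.3577z = 0.0186
Cramer: x(z) = -0.0004+0.1833z;  y(z) = 0.0393-0.5304z
quadratic in z: (1.3149)z²+(0.2235)z+(-0.1041)=0, √Δ=0.7731 → z ∈ {-0.3790, 0.2090}; z = -0.3790 (taking z<0)
x = -0.0699, y = 0.2403

(-0.0699, 0.2403, -0.3790)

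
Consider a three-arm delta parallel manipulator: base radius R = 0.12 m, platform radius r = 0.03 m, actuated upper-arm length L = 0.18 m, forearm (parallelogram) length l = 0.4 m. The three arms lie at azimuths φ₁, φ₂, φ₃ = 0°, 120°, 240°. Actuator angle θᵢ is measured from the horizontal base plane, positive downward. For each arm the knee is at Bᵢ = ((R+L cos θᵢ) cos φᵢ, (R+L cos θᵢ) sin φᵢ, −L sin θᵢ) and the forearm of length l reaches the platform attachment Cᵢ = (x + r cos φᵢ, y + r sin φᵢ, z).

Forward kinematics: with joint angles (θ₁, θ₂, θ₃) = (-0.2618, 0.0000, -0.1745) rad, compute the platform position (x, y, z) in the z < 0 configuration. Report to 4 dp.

(0.0199, -0.0175, -0.2699)

φ1=0.0°: virtual centre (0.2639, 0.0000, 0.0466), radius l
O2 = (0.2700·cos120.0°, 0.2700·sin120.0°, 0.0000) = (-0.1350, 0.2338, 0.0000)
arm 3 at φ=240.0°: e+L cos θ3 = 0.2673;  O3 = (-0.1336, -0.2315, 0.0313)
subtract pairs → two planes through P
linear system: -0.7977x+0.4677y = 0.0011−-0.0932z; -0.7950x+-0.4629y = 0.0006−-0.0307z
Cramer: x(z) = -0.0011-0.0776z;  y(z) = 0.0005+0.0669z
into |P−O₁|² = l²: 1.0105z² + -0.0520z + -0.0876 = 0;  Δ = 0.3569;  z = -0.2699 or 0.3213 → z<0 root = -0.2699
x = 0.0199, y = -0.0175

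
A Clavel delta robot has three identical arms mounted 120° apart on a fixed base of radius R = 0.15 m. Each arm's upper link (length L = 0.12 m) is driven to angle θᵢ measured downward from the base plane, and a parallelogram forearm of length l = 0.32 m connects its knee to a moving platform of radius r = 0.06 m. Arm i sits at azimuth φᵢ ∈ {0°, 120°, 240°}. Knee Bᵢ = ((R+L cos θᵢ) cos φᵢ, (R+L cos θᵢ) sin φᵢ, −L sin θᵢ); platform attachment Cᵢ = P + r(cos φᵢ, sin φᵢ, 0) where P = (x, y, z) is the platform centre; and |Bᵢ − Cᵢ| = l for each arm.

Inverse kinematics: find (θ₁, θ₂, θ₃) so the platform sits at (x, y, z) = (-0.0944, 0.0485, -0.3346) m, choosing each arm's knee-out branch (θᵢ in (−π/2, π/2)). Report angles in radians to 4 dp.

arm 1 (φ=0.0°): x'=-0.0944, y'=0.0485
  e−x'=0.1844;  (l²−L²−(e−x')²−y'²−z²)/2L = -0.2513
  θ1 = atan2(B,A) + arccos(C/0.3820) = 1.2216
rotate P by −φ2: (0.0892, 0.0575, -0.3346)
  e−x'=0.0008;  (l²−L²−(e−x')²−y'²−z²)/2L = -0.1136
  √(A²+B²)=0.3346;  θ2 = -1.5684+1.9172 ≈ 0.3488
φ3=240.0° → target in arm frame (0.0052, -0.1060)
  A=0.0848, B=-0.3346, C=(l²−L²−A²−y'²−z²)/(2L)=-0.1766
  γ=atan2(-0.3346,0.0848)=-1.3226;  ψ=arccos(-0.5116)=2.1079;  θ3=γ+ψ≈0.7853

θ₁ = 1.2216, θ₂ = 0.3488, θ₃ = 0.7853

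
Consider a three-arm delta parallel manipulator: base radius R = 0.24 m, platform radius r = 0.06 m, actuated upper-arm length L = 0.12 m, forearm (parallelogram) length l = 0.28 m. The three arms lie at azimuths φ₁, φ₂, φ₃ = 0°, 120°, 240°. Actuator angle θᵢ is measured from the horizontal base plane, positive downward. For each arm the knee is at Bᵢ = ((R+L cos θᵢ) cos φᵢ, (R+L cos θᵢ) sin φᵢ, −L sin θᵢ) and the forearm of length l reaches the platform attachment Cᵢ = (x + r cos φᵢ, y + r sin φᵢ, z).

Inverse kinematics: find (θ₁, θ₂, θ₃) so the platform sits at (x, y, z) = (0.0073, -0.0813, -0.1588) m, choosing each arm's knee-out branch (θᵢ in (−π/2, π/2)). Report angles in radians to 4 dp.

θ₁ = 0.7856, θ₂ = 1.3962, θ₃ = 0.0873

φ1=0.0° → target in arm frame (0.0073, -0.0813)
  A cos θ + B sin θ = C:  0.1727·cos θ + -0.1588·sin θ = 0.0098
  θ1 = atan2(B,A) + arccos(C/0.2346) = 0.7856
rotate P by −φ2: (-0.0741, 0.0343, -0.1588)
  A cos θ + B sin θ = C:  0.2541·cos θ + -0.1588·sin θ = -0.1123
  γ=atan2(-0.1588,0.2541)=-0.5586;  ψ=arccos(-0.3747)=1.9548;  θ2=γ+ψ≈1.3962
arm 3 (φ=240.0°): x'=0.0668, y'=0.0470
  e−x'=0.1132;  (l²−L²−(e−x')²−y'²−z²)/2L = 0.0990
  √(A²+B²)=0.1950;  θ3 = -0.9513+1.0386 ≈ 0.0873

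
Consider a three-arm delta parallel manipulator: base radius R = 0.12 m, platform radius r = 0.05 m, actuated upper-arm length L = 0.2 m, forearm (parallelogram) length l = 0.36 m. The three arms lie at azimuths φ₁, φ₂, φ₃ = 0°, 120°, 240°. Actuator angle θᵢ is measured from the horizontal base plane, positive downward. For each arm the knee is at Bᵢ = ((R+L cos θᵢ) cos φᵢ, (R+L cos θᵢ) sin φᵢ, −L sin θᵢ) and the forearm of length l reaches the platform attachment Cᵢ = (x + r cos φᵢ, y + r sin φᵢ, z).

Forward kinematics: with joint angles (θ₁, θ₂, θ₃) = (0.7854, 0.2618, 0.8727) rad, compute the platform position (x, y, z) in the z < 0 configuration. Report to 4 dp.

(-0.0402, 0.1037, -0.3771)

O1 = (0.2114·cos0.0°, 0.2114·sin0.0°, -0.1414) = (0.2114, 0.0000, -0.1414)
O2 = (0.2632·cos120.0°, 0.2632·sin120.0°, -0.0518) = (-0.1316, 0.2279, -0.0518)
arm 3 at φ=240.0°: (R−r)+L cos θ3 = 0.1986;  O3 = (-0.0993, -0.1720, -0.1532)
eliminate P² terms by subtracting sphere 1 from 2 and 3
[-0.6860 0.4559 0.1793]·P = 0.0072;  [-0.6214 -0.3439 -0.0236]·P = -0.0018
det = 0.5192;  x = -0.0032+0.0981z,  y = 0.0111+-0.2458z
into |P−O₁|² = l²: 1.0700z² + 0.2353z + -0.0634 = 0;  Δ = 0.3268;  z = -0.3771 or 0.1572 → z<0 root = -0.3771
x = -0.0402, y = 0.1037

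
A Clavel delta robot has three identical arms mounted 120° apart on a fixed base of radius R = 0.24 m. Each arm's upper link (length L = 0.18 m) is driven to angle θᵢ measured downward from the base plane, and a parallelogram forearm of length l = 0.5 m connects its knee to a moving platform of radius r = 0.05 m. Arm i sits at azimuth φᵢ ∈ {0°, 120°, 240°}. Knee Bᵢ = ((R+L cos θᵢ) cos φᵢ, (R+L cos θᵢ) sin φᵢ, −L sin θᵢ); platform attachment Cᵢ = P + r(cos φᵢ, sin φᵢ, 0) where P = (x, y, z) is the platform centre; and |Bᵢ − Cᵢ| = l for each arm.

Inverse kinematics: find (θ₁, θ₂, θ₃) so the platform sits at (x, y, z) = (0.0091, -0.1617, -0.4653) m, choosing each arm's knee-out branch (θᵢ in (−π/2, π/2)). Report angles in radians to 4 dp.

θ₁ = 0.6981, θ₂ = 1.2215, θ₃ = 0.1745

φ1=0.0° → target in arm frame (0.0091, -0.1617)
  A cos θ + B sin θ = C:  0.1809·cos θ + -0.4653·sin θ = -0.1605
  γ=atan2(-0.4653,0.1809)=-1.2000;  ψ=arccos(-0.3215)=1.8981;  θ1=γ+ψ≈0.6981
φ2=120.0° → target in arm frame (-0.1446, 0.0730)
  A cos θ + B sin θ = C:  0.3346·cos θ + -0.4653·sin θ = -0.3227
  γ=atan2(-0.4653,0.3346)=-0.9474;  ψ=arccos(-0.5631)=2.1689;  θ2=γ+ψ≈1.2215
φ3=240.0° → target in arm frame (0.1355, 0.0887)
  e−x'=0.0545;  (l²−L²−(e−x')²−y'²−z²)/2L = -0.0271
  γ=atan2(-0.4653,0.0545)=-1.4542;  ψ=arccos(-0.0578)=1.6286;  θ3=γ+ψ≈0.1745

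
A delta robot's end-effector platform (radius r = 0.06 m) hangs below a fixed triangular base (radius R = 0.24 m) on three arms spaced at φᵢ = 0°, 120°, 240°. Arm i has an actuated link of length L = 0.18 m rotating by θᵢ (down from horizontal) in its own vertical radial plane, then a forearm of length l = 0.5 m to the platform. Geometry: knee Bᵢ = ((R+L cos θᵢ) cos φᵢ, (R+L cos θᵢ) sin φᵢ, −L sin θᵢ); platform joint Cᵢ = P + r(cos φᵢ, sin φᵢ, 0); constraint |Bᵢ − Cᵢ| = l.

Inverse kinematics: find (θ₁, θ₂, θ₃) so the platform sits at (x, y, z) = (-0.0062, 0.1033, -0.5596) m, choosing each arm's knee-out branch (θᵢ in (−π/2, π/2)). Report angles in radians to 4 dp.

θ₁ = 1.0468, θ₂ = 0.6979, θ₃ = 1.3088

rotate P by −φ1: (-0.0062, 0.1033, -0.5596)
  e−x'=0.1862;  (l²−L²−(e−x')²−y'²−z²)/2L = -0.3914
  √(A²+B²)=0.5898;  θ1 = -1.2496+2.2964 ≈ 1.0468
φ2=120.0° → target in arm frame (0.0926, -0.0463)
  e−x'=0.0874;  (l²−L²−(e−x')²−y'²−z²)/2L = -0.2926
  √(A²+B²)=0.5664;  θ2 = -1.4158+2.1137 ≈ 0.6979
arm 3 (φ=240.0°): x'=-0.0864, y'=-0.0570
  A=0.2664, B=-0.5596, C=(l²−L²−A²−y'²−z²)/(2L)=-0.4715
  γ=atan2(-0.5596,0.2664)=-1.1265;  ψ=arccos(-0.7608)=2.4354;  θ3=γ+ψ≈1.3088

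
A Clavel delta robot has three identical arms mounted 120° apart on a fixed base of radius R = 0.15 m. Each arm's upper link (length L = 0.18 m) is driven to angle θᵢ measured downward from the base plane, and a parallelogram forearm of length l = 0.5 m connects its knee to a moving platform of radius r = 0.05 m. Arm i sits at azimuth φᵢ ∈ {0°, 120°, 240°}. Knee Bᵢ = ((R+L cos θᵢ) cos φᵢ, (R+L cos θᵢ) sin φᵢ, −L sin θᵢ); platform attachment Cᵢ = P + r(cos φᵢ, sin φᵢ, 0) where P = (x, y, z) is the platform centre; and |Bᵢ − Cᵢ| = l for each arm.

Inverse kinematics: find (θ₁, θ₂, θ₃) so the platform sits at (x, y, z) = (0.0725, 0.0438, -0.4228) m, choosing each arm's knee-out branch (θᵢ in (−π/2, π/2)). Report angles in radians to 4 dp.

θ₁ = -0.1744, θ₂ = 0.0872, θ₃ = 0.3493

φ1=0.0° → target in arm frame (0.0725, 0.0438)
  A=0.0275, B=-0.4228, C=(l²−L²−A²−y'²−z²)/(2L)=0.1005
  √(A²+B²)=0.4237;  θ1 = -1.5058+1.3314 ≈ -0.1744
φ2=120.0° → target in arm frame (0.0017, -0.0847)
  A cos θ + B sin θ = C:  0.0983·cos θ + -0.4228·sin θ = 0.0611
  θ2 = atan2(B,A) + arccos(C/0.4341) = 0.0872
φ3=240.0° → target in arm frame (-0.0742, 0.0409)
  e−x'=0.1742;  (l²−L²−(e−x')²−y'²−z²)/2L = 0.0190
  θ3 = atan2(B,A) + arccos(C/0.4573) = 0.3493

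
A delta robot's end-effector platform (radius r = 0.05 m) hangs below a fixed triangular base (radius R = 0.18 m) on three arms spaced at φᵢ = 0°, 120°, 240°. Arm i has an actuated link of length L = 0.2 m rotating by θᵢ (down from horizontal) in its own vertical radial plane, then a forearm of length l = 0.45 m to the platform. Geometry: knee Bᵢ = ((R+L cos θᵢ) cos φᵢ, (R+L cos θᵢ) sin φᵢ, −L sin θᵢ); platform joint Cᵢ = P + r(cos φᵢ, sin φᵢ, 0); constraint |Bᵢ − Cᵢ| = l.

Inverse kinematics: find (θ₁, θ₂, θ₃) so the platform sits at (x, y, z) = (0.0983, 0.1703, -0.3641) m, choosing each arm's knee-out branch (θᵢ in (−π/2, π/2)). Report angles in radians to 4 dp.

arm 1 (φ=0.0°): x'=0.0983, y'=0.1703
  e−x'=0.0317;  (l²−L²−(e−x')²−y'²−z²)/2L = -0.0002
  √(A²+B²)=0.3655;  θ1 = -1.4840+1.5713 ≈ 0.0874
rotate P by −φ2: (0.0983, -0.1703, -0.3641)
  A cos θ + B sin θ = C:  0.0317·cos θ + -0.3641·sin θ = -0.0002
  γ=atan2(-0.3641,0.0317)=-1.4840;  ψ=arccos(-0.0005)=1.5713;  θ2=γ+ψ≈0.0872
rotate P by −φ3: (-0.1966, 0.0000, -0.3641)
  A cos θ + B sin θ = C:  0.3266·cos θ + -0.3641·sin θ = -0.1919
  θ3 = atan2(B,A) + arccos(C/0.4891) = 1.1344

θ₁ = 0.0874, θ₂ = 0.0872, θ₃ = 1.1344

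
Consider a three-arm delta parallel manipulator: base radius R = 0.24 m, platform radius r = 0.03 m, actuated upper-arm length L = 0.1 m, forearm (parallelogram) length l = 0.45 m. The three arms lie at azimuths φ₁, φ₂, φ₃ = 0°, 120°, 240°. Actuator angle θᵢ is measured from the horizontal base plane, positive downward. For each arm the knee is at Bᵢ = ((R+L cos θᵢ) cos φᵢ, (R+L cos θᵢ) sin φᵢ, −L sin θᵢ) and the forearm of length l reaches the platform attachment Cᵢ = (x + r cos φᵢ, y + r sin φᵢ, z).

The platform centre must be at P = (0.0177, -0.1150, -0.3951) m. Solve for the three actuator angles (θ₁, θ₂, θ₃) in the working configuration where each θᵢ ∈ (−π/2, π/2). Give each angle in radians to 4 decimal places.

arm 1 (φ=0.0°): x'=0.0177, y'=-0.1150
  A=0.1923, B=-0.3951, C=(l²−L²−A²−y'²−z²)/(2L)=-0.0690
  θ1 = atan2(B,A) + arccos(C/0.4394) = 0.6107
arm 2 (φ=120.0°): x'=-0.1084, y'=0.0422
  e−x'=0.3184;  (l²−L²−(e−x')²−y'²−z²)/2L = -0.3339
  γ=atan2(-0.3951,0.3184)=-0.8924;  ψ=arccos(-0.6581)=2.2891;  θ2=γ+ψ≈1.3966
rotate P by −φ3: (0.0907, 0.0728, -0.3951)
  A cos θ + B sin θ = C:  0.1193·cos θ + -0.3951·sin θ = 0.0843
  θ3 = atan2(B,A) + arccos(C/0.4127) = 0.0873

θ₁ = 0.6107, θ₂ = 1.3966, θ₃ = 0.0873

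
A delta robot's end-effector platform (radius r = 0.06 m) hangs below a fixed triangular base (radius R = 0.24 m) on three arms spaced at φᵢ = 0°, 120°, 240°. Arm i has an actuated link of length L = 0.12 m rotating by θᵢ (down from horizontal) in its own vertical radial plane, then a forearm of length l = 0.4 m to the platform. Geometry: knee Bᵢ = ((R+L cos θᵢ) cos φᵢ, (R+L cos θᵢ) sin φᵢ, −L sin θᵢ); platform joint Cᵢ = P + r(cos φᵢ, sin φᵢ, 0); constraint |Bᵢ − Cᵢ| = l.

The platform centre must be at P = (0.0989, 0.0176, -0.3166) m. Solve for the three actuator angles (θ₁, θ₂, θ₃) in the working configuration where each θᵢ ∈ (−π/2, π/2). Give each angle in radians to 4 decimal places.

θ₁ = -0.2620, θ₂ = 0.6979, θ₃ = 0.8722

arm 1 (φ=0.0°): x'=0.0989, y'=0.0176
  A cos θ + B sin θ = C:  0.0811·cos θ + -0.3166·sin θ = 0.1603
  γ=atan2(-0.3166,0.0811)=-1.3200;  ψ=arccos(0.4906)=1.0581;  θ1=γ+ψ≈-0.2620
rotate P by −φ2: (-0.0342, -0.0944, -0.3166)
  e−x'=0.2142;  (l²−L²−(e−x')²−y'²−z²)/2L = -0.0393
  θ2 = atan2(B,A) + arccos(C/0.3823) = 0.6979
arm 3 (φ=240.0°): x'=-0.0647, y'=0.0768
  A cos θ + B sin θ = C:  0.2447·cos θ + -0.3166·sin θ = -0.0851
  θ3 = atan2(B,A) + arccos(C/0.4001) = 0.8722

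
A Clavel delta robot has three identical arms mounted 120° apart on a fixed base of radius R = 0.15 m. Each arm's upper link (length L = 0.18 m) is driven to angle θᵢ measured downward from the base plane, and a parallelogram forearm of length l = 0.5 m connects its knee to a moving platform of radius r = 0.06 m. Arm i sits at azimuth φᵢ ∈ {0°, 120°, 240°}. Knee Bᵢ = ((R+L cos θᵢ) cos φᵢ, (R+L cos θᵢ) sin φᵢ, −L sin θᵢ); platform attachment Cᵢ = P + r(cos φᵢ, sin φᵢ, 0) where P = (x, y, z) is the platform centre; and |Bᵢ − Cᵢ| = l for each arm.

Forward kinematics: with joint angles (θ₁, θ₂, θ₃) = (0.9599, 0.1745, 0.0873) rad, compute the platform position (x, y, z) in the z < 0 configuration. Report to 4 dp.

(-0.1954, -0.0154, -0.4616)

arm 1 at φ=0.0°: (R−r)+L cos θ1 = 0.1932;  O1 = (0.1932, 0.0000, -0.1474)
φ2=120.0°: virtual centre (-0.1336, 0.2315, -0.0313), radius l
φ3=240.0°: virtual centre (-0.1347, -0.2332, -0.0157), radius l
|O₂|²−|O₁|² = 0.0133;  |O₃|²−|O₁|² = 0.0137
plane₁₂: -0.6538x+0.4629y+0.2324z = 0.0133
det = 0.6085;  x = -0.0206+0.3786z,  y = -0.0004+0.0326z
quadratic in z: (1.1444)z²+(0.1329)z+(-0.1825)=0, √Δ=0.9237 → z ∈ {-0.4616, 0.3455}; z = -0.4616 (taking z<0)
x = -0.1954, y = -0.0154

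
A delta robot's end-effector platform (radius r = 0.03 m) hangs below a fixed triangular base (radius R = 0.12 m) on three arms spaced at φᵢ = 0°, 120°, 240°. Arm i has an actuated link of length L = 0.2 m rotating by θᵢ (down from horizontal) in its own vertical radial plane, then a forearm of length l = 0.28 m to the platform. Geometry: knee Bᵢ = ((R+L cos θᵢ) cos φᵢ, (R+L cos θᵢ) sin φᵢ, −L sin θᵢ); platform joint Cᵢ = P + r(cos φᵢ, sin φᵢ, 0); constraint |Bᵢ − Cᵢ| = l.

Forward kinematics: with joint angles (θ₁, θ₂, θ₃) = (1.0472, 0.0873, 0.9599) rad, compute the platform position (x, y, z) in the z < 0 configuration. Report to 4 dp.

(-0.0675, 0.0914, -0.2345)

φ1=0.0°: virtual centre (0.1900, 0.0000, -0.1732), radius l
φ2=120.0°: virtual centre (-0.1446, 0.2505, -0.0174), radius l
centre 3 = (0.2047·cos240.0°, 0.2047·sin240.0°, -0.1638) = (-0.1024, -0.1773, -0.1638)
|centre ₂|²−|centre ₁|² = 0.0179;  |centre ₃|²−|centre ₁|² = 0.0026
[-0.6692 0.5010 0.3115]·P = 0.0179;  [-0.5847 -0.3546 0.0188]·P = 0.0026
Cramer: x(z) = -0.0144+0.2261z;  y(z) = 0.0164-0.3199z
into |P−centre ₁|² = l²: 1.1534z² + 0.2435z + -0.0063 = 0;  Δ = 0.0885;  z = -0.2345 or 0.0234 → z<0 root = -0.2345
x = -0.0675, y = 0.0914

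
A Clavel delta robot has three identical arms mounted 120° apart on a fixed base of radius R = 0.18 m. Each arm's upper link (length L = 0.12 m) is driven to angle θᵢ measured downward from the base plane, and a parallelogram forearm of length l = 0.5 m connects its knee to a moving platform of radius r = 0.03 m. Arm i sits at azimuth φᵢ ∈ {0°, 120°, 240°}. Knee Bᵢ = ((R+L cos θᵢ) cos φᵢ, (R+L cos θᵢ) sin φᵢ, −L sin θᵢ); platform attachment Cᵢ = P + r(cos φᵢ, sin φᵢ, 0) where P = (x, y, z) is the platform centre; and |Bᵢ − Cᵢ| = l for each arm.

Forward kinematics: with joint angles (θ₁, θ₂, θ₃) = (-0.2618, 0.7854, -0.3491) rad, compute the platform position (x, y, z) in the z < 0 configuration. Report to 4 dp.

centre 1 = (0.2659·cos0.0°, 0.2659·sin0.0°, 0.0311) = (0.2659, 0.0000, 0.0311)
centre 2 = (0.2349·cos120.0°, 0.2349·sin120.0°, -0.0849) = (-0.1174, 0.2034, -0.0849)
centre 3 = (0.2628·cos240.0°, 0.2628·sin240.0°, 0.0410) = (-0.1314, -0.2276, 0.0410)
subtract pairs → two planes through P
plane₁₂: -0.7667x+0.4068y+-0.2318z = -0.0093
Cramer: x(z) = 0.0069-0.1449z;  y(z) = -0.0099+0.2968z
quadratic in z: (1.1091)z²+(0.0070)z+(-0.1818)=0, √Δ=0.8982 → z ∈ {-0.4081, 0.4017}; z = -0.4081 (taking z<0)
x = 0.0660, y = -0.1311

(0.0660, -0.1311, -0.4081)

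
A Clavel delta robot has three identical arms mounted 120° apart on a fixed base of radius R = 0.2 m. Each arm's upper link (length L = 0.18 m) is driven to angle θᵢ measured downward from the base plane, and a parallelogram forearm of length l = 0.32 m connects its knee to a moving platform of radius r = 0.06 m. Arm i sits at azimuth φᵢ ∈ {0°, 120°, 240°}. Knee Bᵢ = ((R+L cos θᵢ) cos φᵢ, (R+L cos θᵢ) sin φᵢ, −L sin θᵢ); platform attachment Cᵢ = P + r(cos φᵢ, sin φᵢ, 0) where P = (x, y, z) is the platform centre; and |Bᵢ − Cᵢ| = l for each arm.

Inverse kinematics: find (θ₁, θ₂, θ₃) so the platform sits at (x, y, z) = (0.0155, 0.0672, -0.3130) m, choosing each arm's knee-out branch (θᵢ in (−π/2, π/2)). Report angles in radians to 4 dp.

θ₁ = 0.7854, θ₂ = 0.6107, θ₃ = 1.1345

arm 1 (φ=0.0°): x'=0.0155, y'=0.0672
  e−x'=0.1245;  (l²−L²−(e−x')²−y'²−z²)/2L = -0.1333
  θ1 = atan2(B,A) + arccos(C/0.3369) = 0.7854
arm 2 (φ=120.0°): x'=0.0504, y'=-0.0470
  A cos θ + B sin θ = C:  0.0896·cos θ + -0.3130·sin θ = -0.1061
  √(A²+B²)=0.3256;  θ2 = -1.2921+1.9028 ≈ 0.6107
arm 3 (φ=240.0°): x'=-0.0659, y'=-0.0202
  A cos θ + B sin θ = C:  0.2059·cos θ + -0.3130·sin θ = -0.1966
  γ=atan2(-0.3130,0.2059)=-0.9888;  ψ=arccos(-0.5248)=2.1233;  θ3=γ+ψ≈1.1345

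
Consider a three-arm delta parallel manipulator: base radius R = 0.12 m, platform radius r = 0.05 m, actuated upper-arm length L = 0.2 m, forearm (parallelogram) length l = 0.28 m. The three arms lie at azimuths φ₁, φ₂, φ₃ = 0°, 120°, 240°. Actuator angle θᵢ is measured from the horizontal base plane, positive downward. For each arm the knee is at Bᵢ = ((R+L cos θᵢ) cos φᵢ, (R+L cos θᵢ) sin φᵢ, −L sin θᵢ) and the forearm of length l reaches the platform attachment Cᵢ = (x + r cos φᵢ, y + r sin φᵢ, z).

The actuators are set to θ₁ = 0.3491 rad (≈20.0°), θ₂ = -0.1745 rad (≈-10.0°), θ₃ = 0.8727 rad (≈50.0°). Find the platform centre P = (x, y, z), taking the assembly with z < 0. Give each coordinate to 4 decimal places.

arm 1 at φ=0.0°: (R−r)+L cos θ1 = 0.2579;  centre 1 = (0.2579, 0.0000, -0.0684)
φ2=120.0°: virtual centre (-0.1335, 0.2312, 0.0347), radius l
φ3=240.0°: virtual centre (-0.0993, -0.1720, -0.1532), radius l
subtract pairs → two planes through P
plane₁₂: -0.7828x+0.4624y+0.2063z = 0.0013
det = 0.5996;  x = 0.0057+-0.0125z,  y = 0.0124+-0.4672z
sphere 1 gives Az²+Bz+C=0 with A=1.2185, B=0.1316, C=-0.0099;  B²−4AC=0.0657;  roots -0.1592, 0.0512;  negative root z = -0.1592
x = 0.0077, y = 0.0867

(0.0077, 0.0867, -0.1592)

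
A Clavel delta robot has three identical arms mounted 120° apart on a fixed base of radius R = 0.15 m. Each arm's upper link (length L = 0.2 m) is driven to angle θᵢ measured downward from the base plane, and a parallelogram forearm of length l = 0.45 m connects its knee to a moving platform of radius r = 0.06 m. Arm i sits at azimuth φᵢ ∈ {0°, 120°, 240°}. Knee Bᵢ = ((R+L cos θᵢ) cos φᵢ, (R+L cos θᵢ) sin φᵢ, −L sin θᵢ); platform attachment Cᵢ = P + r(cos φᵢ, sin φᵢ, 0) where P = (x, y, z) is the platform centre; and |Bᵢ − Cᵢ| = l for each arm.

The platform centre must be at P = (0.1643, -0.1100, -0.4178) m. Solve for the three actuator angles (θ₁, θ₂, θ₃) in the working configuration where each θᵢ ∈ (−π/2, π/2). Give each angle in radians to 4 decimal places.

θ₁ = -0.0003, θ₂ = 1.0468, θ₃ = 0.5234

φ1=0.0° → target in arm frame (0.1643, -0.1100)
  A=-0.0743, B=-0.4178, C=(l²−L²−A²−y'²−z²)/(2L)=-0.0742
  γ=atan2(-0.4178,-0.0743)=-1.7468;  ψ=arccos(-0.1748)=1.7465;  θ1=γ+ψ≈-0.0003
rotate P by −φ2: (-0.1774, -0.0873, -0.4178)
  A=0.2674, B=-0.4178, C=(l²−L²−A²−y'²−z²)/(2L)=-0.2280
  θ2 = atan2(B,A) + arccos(C/0.4961) = 1.0468
arm 3 (φ=240.0°): x'=0.0131, y'=0.1973
  A cos θ + B sin θ = C:  0.0769·cos θ + -0.4178·sin θ = -0.1422
  θ3 = atan2(B,A) + arccos(C/0.4248) = 0.5234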